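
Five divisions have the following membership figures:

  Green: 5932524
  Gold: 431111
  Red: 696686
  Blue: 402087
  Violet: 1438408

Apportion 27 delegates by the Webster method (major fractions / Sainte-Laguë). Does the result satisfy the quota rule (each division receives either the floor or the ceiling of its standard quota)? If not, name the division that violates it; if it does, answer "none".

Standard quotas: Green 17.996, Gold 1.308, Red 2.113, Blue 1.220, Violet 4.363.
Webster allocation: Green 19, Gold 1, Red 2, Blue 1, Violet 4.
Green has quota 17.996 (lower 17, upper 18) but receives 19 — outside the quota interval.

Green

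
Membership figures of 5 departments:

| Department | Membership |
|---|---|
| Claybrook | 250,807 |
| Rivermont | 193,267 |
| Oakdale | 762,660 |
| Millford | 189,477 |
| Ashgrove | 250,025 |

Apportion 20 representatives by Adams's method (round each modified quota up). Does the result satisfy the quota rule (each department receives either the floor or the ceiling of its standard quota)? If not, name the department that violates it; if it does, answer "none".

none

Standard quotas: Claybrook 3.047, Rivermont 2.348, Oakdale 9.266, Millford 2.302, Ashgrove 3.038.
Adams allocation: Claybrook 3, Rivermont 3, Oakdale 9, Millford 2, Ashgrove 3.
Every allocation lies between the lower and upper quota.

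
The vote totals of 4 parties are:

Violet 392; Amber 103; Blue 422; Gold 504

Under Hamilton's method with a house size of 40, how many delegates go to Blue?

12

Total 1421; standard divisor 1421/40 ≈ 35.525.
Standard quotas: Violet 11.034, Amber 2.899, Blue 11.879, Gold 14.187.
Lower quotas: Violet 11, Amber 2, Blue 11, Gold 14 (sum 38, leaving 2 seats).
Remainders in descending order: Amber 0.899, Blue 0.879, Gold 0.187, Violet 0.034.
Largest remainders: Amber, Blue receive the extra seats.
Blue receives 12.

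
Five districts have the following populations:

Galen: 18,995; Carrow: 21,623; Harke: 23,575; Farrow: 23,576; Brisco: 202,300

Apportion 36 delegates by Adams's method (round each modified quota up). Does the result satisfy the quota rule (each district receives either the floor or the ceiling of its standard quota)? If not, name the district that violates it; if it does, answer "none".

Standard quotas: Galen 2.357, Carrow 2.684, Harke 2.926, Farrow 2.926, Brisco 25.107.
Adams allocation: Galen 3, Carrow 3, Harke 3, Farrow 3, Brisco 24.
Brisco has quota 25.107 (lower 25, upper 26) but receives 24 — outside the quota interval.

Brisco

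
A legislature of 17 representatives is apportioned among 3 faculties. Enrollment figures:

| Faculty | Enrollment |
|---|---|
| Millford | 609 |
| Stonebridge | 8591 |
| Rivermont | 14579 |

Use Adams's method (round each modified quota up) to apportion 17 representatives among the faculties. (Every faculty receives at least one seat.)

Millford 1, Stonebridge 6, Rivermont 10

Standard divisor 23779/17 ≈ 1398.765; standard quotas: Millford 0.435, Stonebridge 6.142, Rivermont 10.423.
Rounding up gives 1, 7, 11 = 19 seats, so the divisor must be adjusted.
With modified divisor 1500: modified quotas Millford 0.406, Stonebridge 5.727, Rivermont 9.719.
Rounding up: Millford 1, Stonebridge 6, Rivermont 10 (total 17).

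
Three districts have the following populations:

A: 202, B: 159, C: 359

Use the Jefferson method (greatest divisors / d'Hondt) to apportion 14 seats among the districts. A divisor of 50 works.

With modified divisor 50: modified quotas A 4.040, B 3.180, C 7.180.
Rounding down: A 4, B 3, C 7 (total 14).

A 4; B 3; C 7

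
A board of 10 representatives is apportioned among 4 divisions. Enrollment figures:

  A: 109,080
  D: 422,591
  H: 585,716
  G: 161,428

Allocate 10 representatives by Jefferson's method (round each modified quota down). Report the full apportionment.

Standard divisor 1278815/10 ≈ 127881.5; standard quotas: A 0.853, D 3.305, H 4.580, G 1.262.
Rounding down gives 0, 3, 4, 1 = 8 seats, so the divisor must be adjusted.
With modified divisor 106677: modified quotas A 1.023, D 3.961, H 5.491, G 1.513.
Rounding down: A 1, D 3, H 5, G 1 (total 10).

A 1; D 3; H 5; G 1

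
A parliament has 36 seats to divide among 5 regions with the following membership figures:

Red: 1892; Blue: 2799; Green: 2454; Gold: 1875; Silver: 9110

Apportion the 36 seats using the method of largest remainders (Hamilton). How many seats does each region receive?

Red=4; Blue=5; Green=5; Gold=4; Silver=18

The standard divisor is 18130/36 ≈ 503.611.
Standard quotas: Red 3.7569, Blue 5.5579, Green 4.8728, Gold 3.7231, Silver 18.0894.
Lower quotas: Red 3, Blue 5, Green 4, Gold 3, Silver 18 (sum 33, leaving 3 seats).
Remainders in descending order: Green 0.8728, Red 0.7569, Gold 0.7231, Blue 0.5579, Silver 0.0894.
The surplus seats go to Green, Red, Gold.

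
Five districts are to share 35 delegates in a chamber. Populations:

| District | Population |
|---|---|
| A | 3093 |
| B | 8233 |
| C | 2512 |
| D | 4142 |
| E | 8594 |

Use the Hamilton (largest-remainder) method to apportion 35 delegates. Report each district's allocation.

A: 4, B: 11, C: 3, D: 6, E: 11

Total 26574; standard divisor 26574/35 ≈ 759.257.
Standard quotas: A 4.0737, B 10.8435, C 3.3085, D 5.4553, E 11.3190.
Lower quotas: A 4, B 10, C 3, D 5, E 11 (sum 33, leaving 2 seats).
Remainders in descending order: B 0.8435, D 0.4553, E 0.3190, C 0.3085, A 0.0737.
The surplus seats go to B, D.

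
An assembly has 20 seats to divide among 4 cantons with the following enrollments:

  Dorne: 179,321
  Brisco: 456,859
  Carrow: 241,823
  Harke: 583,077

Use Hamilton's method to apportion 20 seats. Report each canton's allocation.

The standard divisor is 1461080/20 = 73054.
Standard quotas: Dorne 2.4546, Brisco 6.2537, Carrow 3.3102, Harke 7.9815.
Lower quotas: Dorne 2, Brisco 6, Carrow 3, Harke 7 (sum 18, leaving 2 seats).
Remainders in descending order: Harke 0.9815, Dorne 0.4546, Carrow 0.3102, Brisco 0.2537.
Largest remainders: Harke, Dorne receive the extra seats.

Dorne 3; Brisco 6; Carrow 3; Harke 8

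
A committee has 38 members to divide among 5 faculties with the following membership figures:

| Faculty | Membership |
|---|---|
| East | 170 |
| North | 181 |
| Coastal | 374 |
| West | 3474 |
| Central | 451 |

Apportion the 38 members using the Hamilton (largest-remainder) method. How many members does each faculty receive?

Total 4650; standard divisor 4650/38 ≈ 122.368.
Standard quotas: East 1.389, North 1.479, Coastal 3.056, West 28.390, Central 3.686.
Lower quotas: East 1, North 1, Coastal 3, West 28, Central 3 (sum 36, leaving 2 seats).
Remainders in descending order: Central 0.686, North 0.479, West 0.390, East 0.389, Coastal 0.056.
The surplus seats go to Central, North.

East=1, North=2, Coastal=3, West=28, Central=4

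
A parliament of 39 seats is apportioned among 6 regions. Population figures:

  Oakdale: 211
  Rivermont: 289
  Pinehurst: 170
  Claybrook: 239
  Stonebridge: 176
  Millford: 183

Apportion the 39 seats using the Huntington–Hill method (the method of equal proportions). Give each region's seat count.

Oakdale 7; Rivermont 9; Pinehurst 5; Claybrook 7; Stonebridge 5; Millford 6

With divisor 32.3: modified quotas Oakdale 6.533, Rivermont 8.947, Pinehurst 5.263, Claybrook 7.399, Stonebridge 5.449, Millford 5.666.
Geometric-mean thresholds: Oakdale √(6·7)=6.481, Rivermont √(8·9)=8.485, Pinehurst √(5·6)=5.477, Claybrook √(7·8)=7.483, Stonebridge √(5·6)=5.477, Millford √(5·6)=5.477.
Each quota rounded against its threshold gives Oakdale 7, Rivermont 9, Pinehurst 5, Claybrook 7, Stonebridge 5, Millford 6 (total 39).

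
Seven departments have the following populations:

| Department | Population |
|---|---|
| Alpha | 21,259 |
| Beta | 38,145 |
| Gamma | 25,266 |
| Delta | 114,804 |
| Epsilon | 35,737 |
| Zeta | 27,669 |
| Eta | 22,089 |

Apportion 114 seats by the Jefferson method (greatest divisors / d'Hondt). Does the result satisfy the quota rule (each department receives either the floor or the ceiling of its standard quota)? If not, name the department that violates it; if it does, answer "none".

Delta

Standard quotas: Alpha 8.505, Beta 15.260, Gamma 10.107, Delta 45.927, Epsilon 14.296, Zeta 11.069, Eta 8.837.
Jefferson allocation: Alpha 8, Beta 15, Gamma 10, Delta 47, Epsilon 14, Zeta 11, Eta 9.
Delta has quota 45.927 (lower 45, upper 46) but receives 47 — outside the quota interval.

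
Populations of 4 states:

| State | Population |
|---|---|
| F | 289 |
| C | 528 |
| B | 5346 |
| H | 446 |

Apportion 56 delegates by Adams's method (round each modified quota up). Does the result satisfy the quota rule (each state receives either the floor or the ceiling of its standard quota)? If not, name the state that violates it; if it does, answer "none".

Standard quotas: F 2.449, C 4.474, B 45.298, H 3.779.
Adams allocation: F 3, C 5, B 44, H 4.
B has quota 45.298 (lower 45, upper 46) but receives 44 — outside the quota interval.

B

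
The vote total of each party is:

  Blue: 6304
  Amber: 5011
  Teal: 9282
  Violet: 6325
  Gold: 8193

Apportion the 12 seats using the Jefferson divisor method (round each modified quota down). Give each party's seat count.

Blue 2, Amber 2, Teal 3, Violet 2, Gold 3

Standard divisor 35115/12 ≈ 2926.25; standard quotas: Blue 2.154, Amber 1.712, Teal 3.172, Violet 2.161, Gold 2.800.
Rounding down gives 2, 1, 3, 2, 2 = 10 seats, so the divisor must be adjusted.
With modified divisor 2400: modified quotas Blue 2.627, Amber 2.088, Teal 3.868, Violet 2.635, Gold 3.414.
Rounding down: Blue 2, Amber 2, Teal 3, Violet 2, Gold 3 (total 12).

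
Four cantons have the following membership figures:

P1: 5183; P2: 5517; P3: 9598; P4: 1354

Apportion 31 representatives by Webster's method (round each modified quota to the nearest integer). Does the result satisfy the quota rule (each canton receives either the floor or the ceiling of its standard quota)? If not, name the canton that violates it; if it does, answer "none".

none

Standard quotas: P1 7.421, P2 7.899, P3 13.742, P4 1.939.
Webster allocation: P1 7, P2 8, P3 14, P4 2.
Every allocation lies between the lower and upper quota.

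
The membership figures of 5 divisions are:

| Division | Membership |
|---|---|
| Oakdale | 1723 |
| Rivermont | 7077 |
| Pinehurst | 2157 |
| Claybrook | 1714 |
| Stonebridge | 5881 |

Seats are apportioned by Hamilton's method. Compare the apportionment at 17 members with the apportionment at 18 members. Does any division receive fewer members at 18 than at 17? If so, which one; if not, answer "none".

Claybrook

At 17 seats: Oakdale 2, Rivermont 6, Pinehurst 2, Claybrook 2, Stonebridge 5.
At 18 seats: Oakdale 2, Rivermont 7, Pinehurst 2, Claybrook 1, Stonebridge 6.
Claybrook drops from 2 to 1.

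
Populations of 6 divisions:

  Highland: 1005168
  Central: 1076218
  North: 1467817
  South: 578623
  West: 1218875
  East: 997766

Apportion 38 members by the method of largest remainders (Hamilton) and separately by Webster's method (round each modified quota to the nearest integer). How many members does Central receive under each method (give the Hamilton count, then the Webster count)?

Hamilton: Highland 6, Central 6, North 9, South 4, West 7, East 6.
Webster: Highland 6, Central 7, North 9, South 3, West 7, East 6.
Central gets 6 under Hamilton and 7 under Webster.

6 and 7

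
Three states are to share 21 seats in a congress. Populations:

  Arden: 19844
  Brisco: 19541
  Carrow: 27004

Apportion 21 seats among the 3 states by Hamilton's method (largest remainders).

Arden 6, Brisco 6, Carrow 9

Standard divisor: 66389 ÷ 21 ≈ 3161.381.
Standard quotas: Arden 6.2770, Brisco 6.1812, Carrow 8.5418.
Lower quotas: Arden 6, Brisco 6, Carrow 8 (sum 20, leaving 1 seat).
Remainders in descending order: Carrow 0.5418, Arden 0.2770, Brisco 0.1812.
The surplus seat goes to Carrow.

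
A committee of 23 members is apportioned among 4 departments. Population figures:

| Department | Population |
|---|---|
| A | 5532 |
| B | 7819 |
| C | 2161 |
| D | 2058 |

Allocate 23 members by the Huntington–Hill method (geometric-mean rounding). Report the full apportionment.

With divisor 785: modified quotas A 7.047, B 9.961, C 2.753, D 2.622.
Geometric-mean thresholds: A √(7·8)=7.483, B √(9·10)=9.487, C √(2·3)=2.449, D √(2·3)=2.449.
Each quota rounded against its threshold gives A 7, B 10, C 3, D 3 (total 23).

A 7, B 10, C 3, D 3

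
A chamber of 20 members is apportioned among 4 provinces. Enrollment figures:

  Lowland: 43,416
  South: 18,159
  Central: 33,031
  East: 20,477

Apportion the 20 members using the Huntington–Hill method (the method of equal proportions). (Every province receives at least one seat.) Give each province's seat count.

With divisor 5856: modified quotas Lowland 7.414, South 3.101, Central 5.641, East 3.497.
Geometric-mean thresholds: Lowland √(7·8)=7.483, South √(3·4)=3.464, Central √(5·6)=5.477, East √(3·4)=3.464.
Each quota rounded against its threshold gives Lowland 7, South 3, Central 6, East 4 (total 20).

Lowland 7, South 3, Central 6, East 4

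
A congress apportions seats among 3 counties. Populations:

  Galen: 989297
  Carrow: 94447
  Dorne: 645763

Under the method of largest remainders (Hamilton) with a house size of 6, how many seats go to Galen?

4

Total 1729507; standard divisor 1729507/6 ≈ 288251.167.
Standard quotas: Galen 3.4321, Carrow 0.3277, Dorne 2.2403.
Lower quotas: Galen 3, Carrow 0, Dorne 2 (sum 5, leaving 1 seat).
Remainders in descending order: Galen 0.4321, Carrow 0.3277, Dorne 0.2403.
The surplus seat goes to Galen.
Galen receives 4.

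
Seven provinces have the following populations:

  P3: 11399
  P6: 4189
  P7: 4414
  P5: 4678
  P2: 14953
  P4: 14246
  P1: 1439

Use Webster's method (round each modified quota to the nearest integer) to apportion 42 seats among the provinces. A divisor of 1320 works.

P3 9, P6 3, P7 3, P5 4, P2 11, P4 11, P1 1

With modified divisor 1320: modified quotas P3 8.636, P6 3.173, P7 3.344, P5 3.544, P2 11.328, P4 10.792, P1 1.090.
Rounding to the nearest integer: P3 9, P6 3, P7 3, P5 4, P2 11, P4 11, P1 1 (total 42).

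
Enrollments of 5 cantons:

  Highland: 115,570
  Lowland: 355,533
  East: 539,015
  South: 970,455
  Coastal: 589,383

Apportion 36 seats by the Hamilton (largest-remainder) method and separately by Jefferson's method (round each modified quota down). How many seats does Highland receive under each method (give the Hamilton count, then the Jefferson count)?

Hamilton: Highland 2, Lowland 5, East 7, South 14, Coastal 8.
Jefferson: Highland 1, Lowland 5, East 8, South 14, Coastal 8.
Highland gets 2 under Hamilton and 1 under Jefferson.

2 and 1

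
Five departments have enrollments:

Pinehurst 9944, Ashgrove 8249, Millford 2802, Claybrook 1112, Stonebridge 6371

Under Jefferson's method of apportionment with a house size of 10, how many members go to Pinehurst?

Standard divisor 28478/10 ≈ 2847.8; standard quotas: Pinehurst 3.492, Ashgrove 2.897, Millford 0.984, Claybrook 0.390, Stonebridge 2.237.
Rounding down gives 3, 2, 0, 0, 2 = 7 seats, so the divisor must be adjusted.
With modified divisor 2300: modified quotas Pinehurst 4.323, Ashgrove 3.587, Millford 1.218, Claybrook 0.483, Stonebridge 2.770.
Rounding down: Pinehurst 4, Ashgrove 3, Millford 1, Claybrook 0, Stonebridge 2 (total 10).
Pinehurst receives 4.

4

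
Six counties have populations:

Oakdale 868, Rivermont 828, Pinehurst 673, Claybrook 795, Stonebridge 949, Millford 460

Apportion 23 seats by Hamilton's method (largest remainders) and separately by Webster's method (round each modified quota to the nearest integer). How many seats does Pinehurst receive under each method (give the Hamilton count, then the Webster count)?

4 and 3

Hamilton: Oakdale 4, Rivermont 4, Pinehurst 4, Claybrook 4, Stonebridge 5, Millford 2.
Webster: Oakdale 5, Rivermont 4, Pinehurst 3, Claybrook 4, Stonebridge 5, Millford 2.
Pinehurst gets 4 under Hamilton and 3 under Webster.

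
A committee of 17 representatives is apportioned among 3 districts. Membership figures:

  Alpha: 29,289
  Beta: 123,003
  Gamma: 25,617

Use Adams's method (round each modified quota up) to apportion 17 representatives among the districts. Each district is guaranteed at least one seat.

Standard divisor 177909/17 ≈ 10465.235; standard quotas: Alpha 2.799, Beta 11.753, Gamma 2.448.
Rounding up gives 3, 12, 3 = 18 seats, so the divisor must be adjusted.
With modified divisor 11700: modified quotas Alpha 2.503, Beta 10.513, Gamma 2.189.
Rounding up: Alpha 3, Beta 11, Gamma 3 (total 17).

Alpha 3, Beta 11, Gamma 3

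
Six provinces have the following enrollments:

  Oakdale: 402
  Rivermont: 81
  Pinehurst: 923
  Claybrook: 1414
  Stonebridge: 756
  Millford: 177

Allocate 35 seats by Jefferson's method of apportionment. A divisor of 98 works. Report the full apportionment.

With modified divisor 98: modified quotas Oakdale 4.102, Rivermont 0.827, Pinehurst 9.418, Claybrook 14.429, Stonebridge 7.714, Millford 1.806.
Rounding down: Oakdale 4, Rivermont 0, Pinehurst 9, Claybrook 14, Stonebridge 7, Millford 1 (total 35).

Oakdale 4; Rivermont 0; Pinehurst 9; Claybrook 14; Stonebridge 7; Millford 1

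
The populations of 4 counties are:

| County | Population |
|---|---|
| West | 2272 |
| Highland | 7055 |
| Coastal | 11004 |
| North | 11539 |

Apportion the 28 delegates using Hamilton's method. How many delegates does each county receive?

The standard divisor is 31870/28 ≈ 1138.214.
Standard quotas: West 1.9961, Highland 6.1983, Coastal 9.6678, North 10.1378.
Lower quotas: West 1, Highland 6, Coastal 9, North 10 (sum 26, leaving 2 seats).
Remainders in descending order: West 0.9961, Coastal 0.6678, Highland 0.1983, North 0.1378.
Largest remainders: West, Coastal receive the extra seats.

West=2, Highland=6, Coastal=10, North=10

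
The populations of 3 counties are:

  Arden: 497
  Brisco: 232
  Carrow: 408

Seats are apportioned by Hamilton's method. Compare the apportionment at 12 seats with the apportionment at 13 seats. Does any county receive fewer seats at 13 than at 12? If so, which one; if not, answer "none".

At 12 seats: Arden 5, Brisco 3, Carrow 4.
At 13 seats: Arden 6, Brisco 2, Carrow 5.
Brisco drops from 3 to 2.

Brisco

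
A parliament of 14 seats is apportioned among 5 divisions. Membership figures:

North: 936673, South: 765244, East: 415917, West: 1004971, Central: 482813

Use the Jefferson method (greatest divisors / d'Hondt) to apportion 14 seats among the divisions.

North 4, South 3, East 1, West 4, Central 2

Standard divisor 3605618/14 ≈ 257544.143; standard quotas: North 3.637, South 2.971, East 1.615, West 3.902, Central 1.875.
Rounding down gives 3, 2, 1, 3, 1 = 10 seats, so the divisor must be adjusted.
With modified divisor 221100: modified quotas North 4.236, South 3.461, East 1.881, West 4.545, Central 2.184.
Rounding down: North 4, South 3, East 1, West 4, Central 2 (total 14).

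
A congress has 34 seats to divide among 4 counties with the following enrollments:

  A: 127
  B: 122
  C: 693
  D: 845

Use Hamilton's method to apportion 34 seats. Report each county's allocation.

A=3, B=2, C=13, D=16

Total 1787; standard divisor 1787/34 ≈ 52.559.
Standard quotas: A 2.416, B 2.321, C 13.185, D 16.077.
Lower quotas: A 2, B 2, C 13, D 16 (sum 33, leaving 1 seat).
Remainders in descending order: A 0.416, B 0.321, C 0.185, D 0.077.
Largest remainder: A receives the extra seat.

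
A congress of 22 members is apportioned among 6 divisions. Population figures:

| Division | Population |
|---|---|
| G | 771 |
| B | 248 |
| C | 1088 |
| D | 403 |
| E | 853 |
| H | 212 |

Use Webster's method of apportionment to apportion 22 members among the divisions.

Standard divisor 3575/22 ≈ 162.5; standard quotas: G 4.745, B 1.526, C 6.695, D 2.480, E 5.249, H 1.305.
Rounding to the nearest integer gives G 5, B 2, C 7, D 2, E 5, H 1 — total 22, matching the house size, so no adjustment is needed.

G: 5, B: 2, C: 7, D: 2, E: 5, H: 1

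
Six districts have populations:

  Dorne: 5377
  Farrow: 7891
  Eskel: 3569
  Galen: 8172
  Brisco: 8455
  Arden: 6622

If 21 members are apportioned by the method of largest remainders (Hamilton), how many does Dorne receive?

Standard divisor: 40086 ÷ 21 ≈ 1908.857.
Standard quotas: Dorne 2.8169, Farrow 4.1339, Eskel 1.8697, Galen 4.2811, Brisco 4.4294, Arden 3.4691.
Lower quotas: Dorne 2, Farrow 4, Eskel 1, Galen 4, Brisco 4, Arden 3 (sum 18, leaving 3 seats).
Remainders in descending order: Eskel 0.8697, Dorne 0.8169, Arden 0.4691, Brisco 0.4294, Galen 0.2811, Farrow 0.1339.
The surplus seats go to Eskel, Dorne, Arden.
Dorne receives 3.

3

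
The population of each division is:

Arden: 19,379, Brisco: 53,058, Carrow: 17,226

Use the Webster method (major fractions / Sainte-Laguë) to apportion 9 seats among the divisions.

Arden=2, Brisco=5, Carrow=2

Standard divisor 89663/9 ≈ 9962.556; standard quotas: Arden 1.945, Brisco 5.326, Carrow 1.729.
Rounding to the nearest integer gives Arden 2, Brisco 5, Carrow 2 — total 9, matching the house size, so no adjustment is needed.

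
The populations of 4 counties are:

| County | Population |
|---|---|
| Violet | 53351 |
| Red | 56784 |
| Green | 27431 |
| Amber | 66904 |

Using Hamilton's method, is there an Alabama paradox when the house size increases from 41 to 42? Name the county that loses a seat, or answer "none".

At 41 seats: Violet 11, Red 11, Green 6, Amber 13.
At 42 seats: Violet 11, Red 12, Green 5, Amber 14.
Green drops from 6 to 5.

Green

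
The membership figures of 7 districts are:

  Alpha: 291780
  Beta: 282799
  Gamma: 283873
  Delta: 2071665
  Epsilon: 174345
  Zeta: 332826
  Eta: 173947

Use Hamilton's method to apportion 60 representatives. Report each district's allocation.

Standard divisor: 3611235 ÷ 60 ≈ 60187.25.
Standard quotas: Alpha 4.8479, Beta 4.6987, Gamma 4.7165, Delta 34.4203, Epsilon 2.8967, Zeta 5.5298, Eta 2.8901.
Lower quotas: Alpha 4, Beta 4, Gamma 4, Delta 34, Epsilon 2, Zeta 5, Eta 2 (sum 55, leaving 5 seats).
Remainders in descending order: Epsilon 0.8967, Eta 0.8901, Alpha 0.8479, Gamma 0.7165, Beta 0.6987, Zeta 0.5298, Delta 0.4203.
The surplus seats go to Epsilon, Eta, Alpha, Gamma, Beta.

Alpha: 5, Beta: 5, Gamma: 5, Delta: 34, Epsilon: 3, Zeta: 5, Eta: 3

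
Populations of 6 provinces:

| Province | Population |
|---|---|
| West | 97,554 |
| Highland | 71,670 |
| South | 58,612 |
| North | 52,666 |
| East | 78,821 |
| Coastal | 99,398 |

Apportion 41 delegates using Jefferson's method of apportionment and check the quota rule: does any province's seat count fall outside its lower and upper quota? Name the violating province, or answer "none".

none

Standard quotas: West 8.719, Highland 6.406, South 5.239, North 4.707, East 7.045, Coastal 8.884.
Jefferson allocation: West 9, Highland 6, South 5, North 5, East 7, Coastal 9.
Every allocation lies between the lower and upper quota.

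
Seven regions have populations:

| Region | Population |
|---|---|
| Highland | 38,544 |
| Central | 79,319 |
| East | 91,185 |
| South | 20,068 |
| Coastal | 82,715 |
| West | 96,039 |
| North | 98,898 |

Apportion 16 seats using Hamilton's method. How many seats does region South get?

1

Total 506768; standard divisor 506768/16 = 31673.
Standard quotas: Highland 1.2169, Central 2.5043, East 2.8790, South 0.6336, Coastal 2.6115, West 3.0322, North 3.1225.
Lower quotas: Highland 1, Central 2, East 2, South 0, Coastal 2, West 3, North 3 (sum 13, leaving 3 seats).
Remainders in descending order: East 0.8790, South 0.6336, Coastal 0.6115, Central 0.5043, Highland 0.2169, North 0.1225, West 0.0322.
The surplus seats go to East, South, Coastal.
South receives 1.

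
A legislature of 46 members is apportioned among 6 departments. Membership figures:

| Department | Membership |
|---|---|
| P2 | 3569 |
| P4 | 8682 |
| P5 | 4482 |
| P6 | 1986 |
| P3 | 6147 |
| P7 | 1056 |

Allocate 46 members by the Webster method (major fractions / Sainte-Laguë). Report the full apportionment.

P2 6, P4 15, P5 8, P6 4, P3 11, P7 2

Standard divisor 25922/46 ≈ 563.522; standard quotas: P2 6.333, P4 15.407, P5 7.954, P6 3.524, P3 10.908, P7 1.874.
Rounding to the nearest integer gives P2 6, P4 15, P5 8, P6 4, P3 11, P7 2 — total 46, matching the house size, so no adjustment is needed.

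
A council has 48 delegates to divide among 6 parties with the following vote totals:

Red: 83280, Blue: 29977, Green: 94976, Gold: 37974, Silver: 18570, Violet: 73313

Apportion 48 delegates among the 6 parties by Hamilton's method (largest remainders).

The standard divisor is 338090/48 ≈ 7043.542.
Standard quotas: Red 11.8236, Blue 4.2560, Green 13.4841, Gold 5.3913, Silver 2.6365, Violet 10.4085.
Lower quotas: Red 11, Blue 4, Green 13, Gold 5, Silver 2, Violet 10 (sum 45, leaving 3 seats).
Remainders in descending order: Red 0.8236, Silver 0.6365, Green 0.4841, Violet 0.4085, Gold 0.3913, Blue 0.2560.
Largest remainders: Red, Silver, Green receive the extra seats.

Red 12; Blue 4; Green 14; Gold 5; Silver 3; Violet 10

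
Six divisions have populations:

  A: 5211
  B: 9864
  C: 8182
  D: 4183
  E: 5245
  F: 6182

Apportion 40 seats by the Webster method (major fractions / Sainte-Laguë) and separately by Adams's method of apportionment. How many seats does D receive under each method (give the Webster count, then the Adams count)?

4 and 5

Webster: A 5, B 10, C 9, D 4, E 6, F 6.
Adams: A 5, B 10, C 8, D 5, E 6, F 6.
D gets 4 under Webster and 5 under Adams.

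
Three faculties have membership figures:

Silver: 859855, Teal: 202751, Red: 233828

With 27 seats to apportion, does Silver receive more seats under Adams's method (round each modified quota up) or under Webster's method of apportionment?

Webster

Adams: Silver 17, Teal 5, Red 5.
Webster: Silver 18, Teal 4, Red 5.
Silver gets 17 under Adams and 18 under Webster.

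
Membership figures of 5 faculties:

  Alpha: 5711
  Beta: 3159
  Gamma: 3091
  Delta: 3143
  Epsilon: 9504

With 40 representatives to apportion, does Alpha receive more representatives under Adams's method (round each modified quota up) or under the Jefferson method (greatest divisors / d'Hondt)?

Adams

Adams: Alpha 10, Beta 5, Gamma 5, Delta 5, Epsilon 15.
Jefferson: Alpha 9, Beta 5, Gamma 5, Delta 5, Epsilon 16.
Alpha gets 10 under Adams and 9 under Jefferson.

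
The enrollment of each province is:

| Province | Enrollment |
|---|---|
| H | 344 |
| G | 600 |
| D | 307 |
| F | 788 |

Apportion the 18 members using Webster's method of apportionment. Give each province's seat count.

Standard divisor 2039/18 ≈ 113.278; standard quotas: H 3.037, G 5.297, D 2.710, F 6.956.
Rounding to the nearest integer gives H 3, G 5, D 3, F 7 — total 18, matching the house size, so no adjustment is needed.

H=3; G=5; D=3; F=7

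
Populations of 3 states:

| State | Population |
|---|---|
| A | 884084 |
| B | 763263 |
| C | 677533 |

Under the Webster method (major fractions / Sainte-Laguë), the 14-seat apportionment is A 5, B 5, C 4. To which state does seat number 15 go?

A

Priority for the next seat is population ÷ (current seats + 0.5).
Priorities: A 160742.545, B 138775.091, C 150562.889.
Highest priority: A.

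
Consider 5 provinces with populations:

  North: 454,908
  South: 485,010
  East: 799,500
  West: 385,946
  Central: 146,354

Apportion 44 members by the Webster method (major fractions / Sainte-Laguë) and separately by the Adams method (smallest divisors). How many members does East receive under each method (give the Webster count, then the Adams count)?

16 and 15

Webster: North 9, South 9, East 16, West 7, Central 3.
Adams: North 9, South 9, East 15, West 8, Central 3.
East gets 16 under Webster and 15 under Adams.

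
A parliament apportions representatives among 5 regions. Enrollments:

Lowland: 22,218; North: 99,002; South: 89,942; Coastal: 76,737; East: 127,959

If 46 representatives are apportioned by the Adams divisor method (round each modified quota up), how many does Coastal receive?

Standard divisor 415858/46 ≈ 9040.391; standard quotas: Lowland 2.458, North 10.951, South 9.949, Coastal 8.488, East 14.154.
Rounding up gives 3, 11, 10, 9, 15 = 48 seats, so the divisor must be adjusted.
With modified divisor 9700: modified quotas Lowland 2.291, North 10.206, South 9.272, Coastal 7.911, East 13.192.
Rounding up: Lowland 3, North 11, South 10, Coastal 8, East 14 (total 46).
Coastal receives 8.

8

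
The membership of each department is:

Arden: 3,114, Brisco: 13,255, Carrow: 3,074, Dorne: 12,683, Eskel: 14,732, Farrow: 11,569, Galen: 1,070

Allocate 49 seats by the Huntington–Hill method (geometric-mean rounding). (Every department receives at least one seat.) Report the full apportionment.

With divisor 1237: modified quotas Arden 2.517, Brisco 10.715, Carrow 2.485, Dorne 10.253, Eskel 11.909, Farrow 9.352, Galen 0.865.
Geometric-mean thresholds: Arden √(2·3)=2.449, Brisco √(10·11)=10.488, Carrow √(2·3)=2.449, Dorne √(10·11)=10.488, Eskel √(11·12)=11.489, Farrow √(9·10)=9.487, Galen (min 1).
Each quota rounded against its threshold gives Arden 3, Brisco 11, Carrow 3, Dorne 10, Eskel 12, Farrow 9, Galen 1 (total 49).

Arden=3, Brisco=11, Carrow=3, Dorne=10, Eskel=12, Farrow=9, Galen=1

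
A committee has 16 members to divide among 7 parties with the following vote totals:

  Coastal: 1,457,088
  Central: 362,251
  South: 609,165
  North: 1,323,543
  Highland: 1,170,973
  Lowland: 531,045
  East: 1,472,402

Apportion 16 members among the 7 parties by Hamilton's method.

Coastal=3, Central=1, South=2, North=3, Highland=3, Lowland=1, East=3

The standard divisor is 6926467/16 ≈ 432904.188.
Standard quotas: Coastal 3.3658, Central 0.8368, South 1.4072, North 3.0574, Highland 2.7049, Lowland 1.2267, East 3.4012.
Lower quotas: Coastal 3, Central 0, South 1, North 3, Highland 2, Lowland 1, East 3 (sum 13, leaving 3 seats).
Remainders in descending order: Central 0.8368, Highland 0.7049, South 0.4072, East 0.4012, Coastal 0.3658, Lowland 0.2267, North 0.0574.
Largest remainders: Central, Highland, South receive the extra seats.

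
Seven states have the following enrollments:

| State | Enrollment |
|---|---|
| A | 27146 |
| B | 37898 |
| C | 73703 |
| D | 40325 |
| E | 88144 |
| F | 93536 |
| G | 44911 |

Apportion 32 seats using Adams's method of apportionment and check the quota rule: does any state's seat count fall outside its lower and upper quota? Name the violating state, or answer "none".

none

Standard quotas: A 2.141, B 2.990, C 5.814, D 3.181, E 6.953, F 7.378, G 3.543.
Adams allocation: A 2, B 3, C 6, D 3, E 7, F 7, G 4.
Every allocation lies between the lower and upper quota.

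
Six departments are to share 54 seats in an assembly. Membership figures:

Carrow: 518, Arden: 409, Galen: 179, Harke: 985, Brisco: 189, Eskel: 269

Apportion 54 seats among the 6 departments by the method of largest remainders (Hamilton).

Carrow 11; Arden 8; Galen 4; Harke 21; Brisco 4; Eskel 6

The standard divisor is 2549/54 ≈ 47.204.
Standard quotas: Carrow 10.974, Arden 8.665, Galen 3.792, Harke 20.867, Brisco 4.004, Eskel 5.699.
Lower quotas: Carrow 10, Arden 8, Galen 3, Harke 20, Brisco 4, Eskel 5 (sum 50, leaving 4 seats).
Remainders in descending order: Carrow 0.974, Harke 0.867, Galen 0.792, Eskel 0.699, Arden 0.665, Brisco 0.004.
The surplus seats go to Carrow, Harke, Galen, Eskel.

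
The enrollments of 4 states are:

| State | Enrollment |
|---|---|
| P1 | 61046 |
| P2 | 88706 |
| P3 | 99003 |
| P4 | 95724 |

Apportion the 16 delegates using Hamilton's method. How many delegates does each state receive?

Total 344479; standard divisor 344479/16 ≈ 21529.938.
Standard quotas: P1 2.8354, P2 4.1201, P3 4.5984, P4 4.4461.
Lower quotas: P1 2, P2 4, P3 4, P4 4 (sum 14, leaving 2 seats).
Remainders in descending order: P1 0.8354, P3 0.5984, P4 0.4461, P2 0.1201.
Largest remainders: P1, P3 receive the extra seats.

P1=3, P2=4, P3=5, P4=4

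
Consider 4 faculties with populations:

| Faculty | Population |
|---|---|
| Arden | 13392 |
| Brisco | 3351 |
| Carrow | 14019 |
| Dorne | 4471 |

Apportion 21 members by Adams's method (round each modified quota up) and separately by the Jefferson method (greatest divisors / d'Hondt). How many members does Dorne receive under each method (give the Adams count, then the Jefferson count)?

Adams: Arden 8, Brisco 2, Carrow 8, Dorne 3.
Jefferson: Arden 8, Brisco 2, Carrow 9, Dorne 2.
Dorne gets 3 under Adams and 2 under Jefferson.

3 and 2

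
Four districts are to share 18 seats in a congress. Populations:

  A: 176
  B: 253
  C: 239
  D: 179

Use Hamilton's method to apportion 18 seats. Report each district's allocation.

A 4, B 5, C 5, D 4

The standard divisor is 847/18 ≈ 47.056.
Standard quotas: A 3.740, B 5.377, C 5.079, D 3.804.
Lower quotas: A 3, B 5, C 5, D 3 (sum 16, leaving 2 seats).
Remainders in descending order: D 0.804, A 0.740, B 0.377, C 0.079.
Largest remainders: D, A receive the extra seats.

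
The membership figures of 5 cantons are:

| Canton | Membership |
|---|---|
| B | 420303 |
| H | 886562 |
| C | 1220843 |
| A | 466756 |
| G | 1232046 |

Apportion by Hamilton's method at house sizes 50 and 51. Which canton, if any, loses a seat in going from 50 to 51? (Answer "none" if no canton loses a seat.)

A

At 50 seats: B 5, H 10, C 14, A 6, G 15.
At 51 seats: B 5, H 11, C 15, A 5, G 15.
A drops from 6 to 5.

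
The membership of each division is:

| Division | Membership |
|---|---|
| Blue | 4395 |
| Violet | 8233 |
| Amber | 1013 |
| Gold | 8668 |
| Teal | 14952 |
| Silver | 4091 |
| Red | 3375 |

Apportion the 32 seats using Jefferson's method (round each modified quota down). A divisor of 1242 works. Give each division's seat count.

With modified divisor 1242: modified quotas Blue 3.539, Violet 6.629, Amber 0.816, Gold 6.979, Teal 12.039, Silver 3.294, Red 2.717.
Rounding down: Blue 3, Violet 6, Amber 0, Gold 6, Teal 12, Silver 3, Red 2 (total 32).

Blue 3, Violet 6, Amber 0, Gold 6, Teal 12, Silver 3, Red 2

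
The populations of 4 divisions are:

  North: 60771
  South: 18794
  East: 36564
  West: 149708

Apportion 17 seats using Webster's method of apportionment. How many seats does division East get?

Standard divisor 265837/17 ≈ 15637.471; standard quotas: North 3.886, South 1.202, East 2.338, West 9.574.
Rounding to the nearest integer gives North 4, South 1, East 2, West 10 — total 17, matching the house size, so no adjustment is needed.
East receives 2.

2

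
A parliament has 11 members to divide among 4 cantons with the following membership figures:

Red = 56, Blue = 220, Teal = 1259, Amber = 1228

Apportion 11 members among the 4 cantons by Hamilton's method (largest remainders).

Red 0; Blue 1; Teal 5; Amber 5

Total 2763; standard divisor 2763/11 ≈ 251.182.
Standard quotas: Red 0.223, Blue 0.876, Teal 5.012, Amber 4.889.
Lower quotas: Red 0, Blue 0, Teal 5, Amber 4 (sum 9, leaving 2 seats).
Remainders in descending order: Amber 0.889, Blue 0.876, Red 0.223, Teal 0.012.
The surplus seats go to Amber, Blue.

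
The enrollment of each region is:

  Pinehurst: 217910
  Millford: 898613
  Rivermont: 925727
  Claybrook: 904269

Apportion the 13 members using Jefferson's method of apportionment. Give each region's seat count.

Pinehurst: 1, Millford: 4, Rivermont: 4, Claybrook: 4

Standard divisor 2946519/13 ≈ 226655.308; standard quotas: Pinehurst 0.961, Millford 3.965, Rivermont 4.084, Claybrook 3.990.
Rounding down gives 0, 3, 4, 3 = 10 seats, so the divisor must be adjusted.
With modified divisor 201500: modified quotas Pinehurst 1.081, Millford 4.460, Rivermont 4.594, Claybrook 4.488.
Rounding down: Pinehurst 1, Millford 4, Rivermont 4, Claybrook 4 (total 13).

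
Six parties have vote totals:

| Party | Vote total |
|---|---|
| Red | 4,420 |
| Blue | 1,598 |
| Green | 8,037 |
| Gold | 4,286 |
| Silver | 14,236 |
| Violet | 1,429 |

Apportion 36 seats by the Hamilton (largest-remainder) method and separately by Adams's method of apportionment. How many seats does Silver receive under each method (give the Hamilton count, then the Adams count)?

Hamilton: Red 5, Blue 2, Green 8, Gold 5, Silver 15, Violet 1.
Adams: Red 5, Blue 2, Green 8, Gold 5, Silver 14, Violet 2.
Silver gets 15 under Hamilton and 14 under Adams.

15 and 14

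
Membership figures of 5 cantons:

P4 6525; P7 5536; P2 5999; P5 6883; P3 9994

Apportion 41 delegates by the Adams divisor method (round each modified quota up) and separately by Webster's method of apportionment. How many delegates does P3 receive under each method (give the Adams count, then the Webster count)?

11 and 12

Adams: P4 8, P7 7, P2 7, P5 8, P3 11.
Webster: P4 8, P7 6, P2 7, P5 8, P3 12.
P3 gets 11 under Adams and 12 under Webster.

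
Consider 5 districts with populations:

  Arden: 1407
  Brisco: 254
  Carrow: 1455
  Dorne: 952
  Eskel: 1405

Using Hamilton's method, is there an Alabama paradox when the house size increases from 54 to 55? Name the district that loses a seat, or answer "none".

At 54 seats: Arden 14, Brisco 3, Carrow 14, Dorne 9, Eskel 14.
At 55 seats: Arden 14, Brisco 2, Carrow 15, Dorne 10, Eskel 14.
Brisco drops from 3 to 2.

Brisco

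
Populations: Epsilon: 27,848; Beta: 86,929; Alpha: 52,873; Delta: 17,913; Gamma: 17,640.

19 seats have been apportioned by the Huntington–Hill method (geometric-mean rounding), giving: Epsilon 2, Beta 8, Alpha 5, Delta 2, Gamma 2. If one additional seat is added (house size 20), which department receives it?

Epsilon

Priority for the next seat is population ÷ (√(s·(s+1))).
Priorities: Epsilon 11368.898, Beta 10244.681, Alpha 9653.245, Delta 7312.952, Gamma 7201.500.
Highest priority: Epsilon.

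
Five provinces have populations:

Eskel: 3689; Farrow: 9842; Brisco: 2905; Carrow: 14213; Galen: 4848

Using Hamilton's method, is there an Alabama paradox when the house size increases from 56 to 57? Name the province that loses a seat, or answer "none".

Brisco

At 56 seats: Eskel 6, Farrow 15, Brisco 5, Carrow 22, Galen 8.
At 57 seats: Eskel 6, Farrow 16, Brisco 4, Carrow 23, Galen 8.
Brisco drops from 5 to 4.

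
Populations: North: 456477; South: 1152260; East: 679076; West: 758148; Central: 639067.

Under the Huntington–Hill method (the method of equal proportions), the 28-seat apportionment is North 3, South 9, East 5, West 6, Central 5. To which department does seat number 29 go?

North

Priority for the next seat is population ÷ (√(s·(s+1))).
Priorities: North 131773.559, South 121458.869, East 123981.748, West 116984.776, Central 116677.137.
Highest priority: North.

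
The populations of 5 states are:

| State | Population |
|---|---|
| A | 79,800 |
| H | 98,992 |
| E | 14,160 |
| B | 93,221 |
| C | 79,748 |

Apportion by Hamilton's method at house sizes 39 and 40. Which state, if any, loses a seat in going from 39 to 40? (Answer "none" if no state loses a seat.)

At 39 seats: A 8, H 11, E 2, B 10, C 8.
At 40 seats: A 9, H 11, E 1, B 10, C 9.
E drops from 2 to 1.

E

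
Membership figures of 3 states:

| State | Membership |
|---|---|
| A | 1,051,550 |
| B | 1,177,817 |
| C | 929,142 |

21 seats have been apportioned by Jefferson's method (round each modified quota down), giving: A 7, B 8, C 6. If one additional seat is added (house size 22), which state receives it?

C

Priority for the next seat is population ÷ (current seats + 1).
Priorities: A 131443.750, B 130868.556, C 132734.571.
Highest priority: C.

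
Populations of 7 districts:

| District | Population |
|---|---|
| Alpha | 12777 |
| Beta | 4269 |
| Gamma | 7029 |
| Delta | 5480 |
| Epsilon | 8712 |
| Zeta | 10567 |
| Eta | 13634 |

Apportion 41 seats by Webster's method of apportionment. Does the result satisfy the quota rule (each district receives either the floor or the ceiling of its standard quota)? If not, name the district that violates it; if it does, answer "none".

Standard quotas: Alpha 8.386, Beta 2.802, Gamma 4.613, Delta 3.597, Epsilon 5.718, Zeta 6.936, Eta 8.948.
Webster allocation: Alpha 8, Beta 3, Gamma 4, Delta 4, Epsilon 6, Zeta 7, Eta 9.
Every allocation lies between the lower and upper quota.

none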